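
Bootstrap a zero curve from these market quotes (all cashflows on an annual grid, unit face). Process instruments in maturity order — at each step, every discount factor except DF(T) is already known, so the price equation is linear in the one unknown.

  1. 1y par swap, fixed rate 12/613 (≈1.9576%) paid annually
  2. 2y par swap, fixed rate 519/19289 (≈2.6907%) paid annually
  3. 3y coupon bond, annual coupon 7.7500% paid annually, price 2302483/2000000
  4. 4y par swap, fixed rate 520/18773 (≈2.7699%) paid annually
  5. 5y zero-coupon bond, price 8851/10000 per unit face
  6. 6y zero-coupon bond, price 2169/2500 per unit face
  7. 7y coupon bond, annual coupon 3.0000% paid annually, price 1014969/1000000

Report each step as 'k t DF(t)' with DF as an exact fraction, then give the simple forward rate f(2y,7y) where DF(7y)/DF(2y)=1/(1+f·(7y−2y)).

1 1 613/625
2 2 9481/10000
3 3 9297/10000
4 4 112/125
5 5 8851/10000
6 6 2169/2500
7 7 33/40
f(2y,7y) = ((9481/10000)/(33/40) − 1)/(5) = 1231/41250 ≈ 2.9842%

step 1 [1y] swap r/1=12/613: DF=(1 − 12/613·(0))/(1+12/613) = 613/625 ≈ 0.980800
step 2 [2y] swap r/1=519/19289: DF=(1 − 519/19289·(0.980800))/(1+519/19289) = 9481/10000 ≈ 0.948100
step 3 [3y] bond c/1=31/400: DF=(2302483/2000000 − 31/400·(0.980800+0.948100))/(1+31/400) = 9297/10000 ≈ 0.929700
step 4 [4y] swap r/1=520/18773: DF=(1 − 520/18773·(0.980800+0.948100+0.929700))/(1+520/18773) = 112/125 ≈ 0.896000
step 5 [5y] zero: DF = P = 8851/10000 ≈ 0.885100
step 6 [6y] zero: DF = P = 2169/2500 ≈ 0.867600
step 7 [7y] bond c/1=3/100: DF=(1014969/1000000 − 3/100·(0.980800+0.948100+0.929700+0.896000+0.885100+0.867600))/(1+3/100) = 33/40 ≈ 0.825000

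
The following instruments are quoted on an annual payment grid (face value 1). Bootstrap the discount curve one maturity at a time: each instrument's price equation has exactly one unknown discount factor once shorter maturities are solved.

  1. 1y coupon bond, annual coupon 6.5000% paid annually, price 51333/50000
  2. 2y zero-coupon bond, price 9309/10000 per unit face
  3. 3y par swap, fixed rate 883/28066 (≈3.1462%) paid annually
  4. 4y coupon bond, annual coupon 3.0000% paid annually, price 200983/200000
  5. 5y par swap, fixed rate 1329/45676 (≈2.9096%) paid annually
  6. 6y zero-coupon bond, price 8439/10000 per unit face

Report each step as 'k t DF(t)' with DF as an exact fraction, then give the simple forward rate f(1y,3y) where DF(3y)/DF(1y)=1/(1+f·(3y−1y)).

1 1 241/250
2 2 9309/10000
3 3 9117/10000
4 4 8939/10000
5 5 8671/10000
6 6 8439/10000
f(1y,3y) = ((241/250)/(9117/10000) − 1)/(2) = 523/18234 ≈ 2.8683%

step 1 [1y] bond c/1=13/200: DF=(51333/50000 − 13/200·(0))/(1+13/200) = 241/250 ≈ 0.964000
step 2 [2y] zero: DF = P = 9309/10000 ≈ 0.930900
step 3 [3y] swap r/1=883/28066: DF=(1 − 883/28066·(0.964000+0.930900))/(1+883/28066) = 9117/10000 ≈ 0.911700
step 4 [4y] bond c/1=3/100: DF=(200983/200000 − 3/100·(0.964000+0.930900+0.911700))/(1+3/100) = 8939/10000 ≈ 0.893900
step 5 [5y] swap r/1=1329/45676: DF=(1 − 1329/45676·(0.964000+0.930900+0.911700+0.893900))/(1+1329/45676) = 8671/10000 ≈ 0.867100
step 6 [6y] zero: DF = P = 8439/10000 ≈ 0.843900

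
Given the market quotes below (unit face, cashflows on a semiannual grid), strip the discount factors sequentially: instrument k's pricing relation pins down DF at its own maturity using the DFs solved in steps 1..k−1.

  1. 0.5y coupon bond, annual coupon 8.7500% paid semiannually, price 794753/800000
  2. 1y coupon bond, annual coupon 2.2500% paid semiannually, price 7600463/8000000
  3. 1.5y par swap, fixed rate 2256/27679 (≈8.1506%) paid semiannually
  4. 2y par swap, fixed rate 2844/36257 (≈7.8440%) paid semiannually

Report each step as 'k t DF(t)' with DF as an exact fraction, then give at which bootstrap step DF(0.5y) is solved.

step 1 [0.5y] bond c/2=7/160: DF=(794753/800000 − 7/160·(0))/(1+7/160) = 4759/5000 ≈ 0.951800
step 2 [1y] bond c/2=9/800: DF=(7600463/8000000 − 9/800·(0.951800))/(1+9/800) = 9289/10000 ≈ 0.928900
step 3 [1.5y] swap r/2=1128/27679: DF=(1 − 1128/27679·(0.951800+0.928900))/(1+1128/27679) = 1109/1250 ≈ 0.887200
step 4 [2y] swap r/2=1422/36257: DF=(1 − 1422/36257·(0.951800+0.928900+0.887200))/(1+1422/36257) = 4289/5000 ≈ 0.857800

1 1/2 4759/5000
2 1 9289/10000
3 3/2 1109/1250
4 2 4289/5000
DF(0.5y) is solved at step 1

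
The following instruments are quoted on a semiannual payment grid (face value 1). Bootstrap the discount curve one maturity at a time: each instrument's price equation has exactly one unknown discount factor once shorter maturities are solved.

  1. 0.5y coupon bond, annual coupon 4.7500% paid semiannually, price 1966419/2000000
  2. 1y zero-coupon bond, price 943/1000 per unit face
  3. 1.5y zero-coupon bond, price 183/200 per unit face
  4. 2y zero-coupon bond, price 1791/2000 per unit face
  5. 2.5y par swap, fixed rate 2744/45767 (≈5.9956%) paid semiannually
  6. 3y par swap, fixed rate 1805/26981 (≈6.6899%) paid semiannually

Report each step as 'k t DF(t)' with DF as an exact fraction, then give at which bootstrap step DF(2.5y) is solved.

1 1/2 2401/2500
2 1 943/1000
3 3/2 183/200
4 2 1791/2000
5 5/2 2157/2500
6 3 1639/2000
DF(2.5y) is solved at step 5

step 1 [0.5y] bond c/2=19/800: DF=(1966419/2000000 − 19/800·(0))/(1+19/800) = 2401/2500 ≈ 0.960400
step 2 [1y] zero: DF = P = 943/1000 ≈ 0.943000
step 3 [1.5y] zero: DF = P = 183/200 ≈ 0.915000
step 4 [2y] zero: DF = P = 1791/2000 ≈ 0.895500
step 5 [2.5y] swap r/2=1372/45767: DF=(1 − 1372/45767·(0.960400+0.943000+0.915000+0.895500))/(1+1372/45767) = 2157/2500 ≈ 0.862800
step 6 [3y] swap r/2=1805/53962: DF=(1 − 1805/53962·(0.960400+0.943000+0.915000+0.895500+0.862800))/(1+1805/53962) = 1639/2000 ≈ 0.819500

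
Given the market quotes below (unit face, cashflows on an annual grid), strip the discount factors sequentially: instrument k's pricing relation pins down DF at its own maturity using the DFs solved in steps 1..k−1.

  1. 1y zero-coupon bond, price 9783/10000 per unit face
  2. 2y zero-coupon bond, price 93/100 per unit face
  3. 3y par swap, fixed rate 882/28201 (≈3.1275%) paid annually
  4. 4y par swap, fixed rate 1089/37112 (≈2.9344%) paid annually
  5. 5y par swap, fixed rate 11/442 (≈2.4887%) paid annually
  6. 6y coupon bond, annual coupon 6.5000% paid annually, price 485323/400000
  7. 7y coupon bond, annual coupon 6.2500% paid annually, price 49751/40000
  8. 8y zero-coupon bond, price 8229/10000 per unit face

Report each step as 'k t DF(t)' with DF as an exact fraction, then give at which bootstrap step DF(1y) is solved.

step 1 [1y] zero: DF = P = 9783/10000 ≈ 0.978300
step 2 [2y] zero: DF = P = 93/100 ≈ 0.930000
step 3 [3y] swap r/1=882/28201: DF=(1 − 882/28201·(0.978300+0.930000))/(1+882/28201) = 4559/5000 ≈ 0.911800
step 4 [4y] swap r/1=1089/37112: DF=(1 − 1089/37112·(0.978300+0.930000+0.911800))/(1+1089/37112) = 8911/10000 ≈ 0.891100
step 5 [5y] swap r/1=11/442: DF=(1 − 11/442·(0.978300+0.930000+0.911800+0.891100))/(1+11/442) = 1107/1250 ≈ 0.885600
step 6 [6y] bond c/1=13/200: DF=(485323/400000 − 13/200·(0.978300+0.930000+0.911800+0.891100+0.885600))/(1+13/200) = 8587/10000 ≈ 0.858700
step 7 [7y] bond c/1=1/16: DF=(49751/40000 − 1/16·(0.978300+0.930000+0.911800+0.891100+0.885600+0.858700))/(1+1/16) = 8497/10000 ≈ 0.849700
step 8 [8y] zero: DF = P = 8229/10000 ≈ 0.822900

1 1 9783/10000
2 2 93/100
3 3 4559/5000
4 4 8911/10000
5 5 1107/1250
6 6 8587/10000
7 7 8497/10000
8 8 8229/10000
DF(1y) is solved at step 1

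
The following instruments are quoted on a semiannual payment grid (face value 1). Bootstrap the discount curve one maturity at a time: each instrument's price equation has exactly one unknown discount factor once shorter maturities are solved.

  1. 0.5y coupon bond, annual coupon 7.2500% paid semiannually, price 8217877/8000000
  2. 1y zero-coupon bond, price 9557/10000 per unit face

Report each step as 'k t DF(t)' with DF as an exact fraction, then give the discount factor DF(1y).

step 1 [0.5y] bond c/2=29/800: DF=(8217877/8000000 − 29/800·(0))/(1+29/800) = 9913/10000 ≈ 0.991300
step 2 [1y] zero: DF = P = 9557/10000 ≈ 0.955700

1 1/2 9913/10000
2 1 9557/10000
DF(1y) = 9557/10000 ≈ 0.955700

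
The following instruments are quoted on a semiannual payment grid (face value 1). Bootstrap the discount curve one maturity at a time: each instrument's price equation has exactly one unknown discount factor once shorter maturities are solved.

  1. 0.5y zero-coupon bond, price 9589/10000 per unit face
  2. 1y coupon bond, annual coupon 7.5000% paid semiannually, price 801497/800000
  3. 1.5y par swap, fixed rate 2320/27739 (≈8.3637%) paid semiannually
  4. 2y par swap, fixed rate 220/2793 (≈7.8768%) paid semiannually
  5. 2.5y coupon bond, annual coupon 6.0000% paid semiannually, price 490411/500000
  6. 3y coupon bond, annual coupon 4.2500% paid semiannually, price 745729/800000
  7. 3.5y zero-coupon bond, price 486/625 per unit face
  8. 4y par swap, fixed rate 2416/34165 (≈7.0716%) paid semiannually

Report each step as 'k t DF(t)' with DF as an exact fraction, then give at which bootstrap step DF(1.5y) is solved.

step 1 [0.5y] zero: DF = P = 9589/10000 ≈ 0.958900
step 2 [1y] bond c/2=3/80: DF=(801497/800000 − 3/80·(0.958900))/(1+3/80) = 931/1000 ≈ 0.931000
step 3 [1.5y] swap r/2=1160/27739: DF=(1 − 1160/27739·(0.958900+0.931000))/(1+1160/27739) = 221/250 ≈ 0.884000
step 4 [2y] swap r/2=110/2793: DF=(1 − 110/2793·(0.958900+0.931000+0.884000))/(1+110/2793) = 857/1000 ≈ 0.857000
step 5 [2.5y] bond c/2=3/100: DF=(490411/500000 − 3/100·(0.958900+0.931000+0.884000+0.857000))/(1+3/100) = 1693/2000 ≈ 0.846500
step 6 [3y] bond c/2=17/800: DF=(745729/800000 − 17/800·(0.958900+0.931000+0.884000+0.857000+0.846500))/(1+17/800) = 2049/2500 ≈ 0.819600
step 7 [3.5y] zero: DF = P = 486/625 ≈ 0.777600
step 8 [4y] swap r/2=1208/34165: DF=(1 − 1208/34165·(0.958900+0.931000+0.884000+0.857000+0.846500+0.819600+0.777600))/(1+1208/34165) = 474/625 ≈ 0.758400

1 1/2 9589/10000
2 1 931/1000
3 3/2 221/250
4 2 857/1000
5 5/2 1693/2000
6 3 2049/2500
7 7/2 486/625
8 4 474/625
DF(1.5y) is solved at step 3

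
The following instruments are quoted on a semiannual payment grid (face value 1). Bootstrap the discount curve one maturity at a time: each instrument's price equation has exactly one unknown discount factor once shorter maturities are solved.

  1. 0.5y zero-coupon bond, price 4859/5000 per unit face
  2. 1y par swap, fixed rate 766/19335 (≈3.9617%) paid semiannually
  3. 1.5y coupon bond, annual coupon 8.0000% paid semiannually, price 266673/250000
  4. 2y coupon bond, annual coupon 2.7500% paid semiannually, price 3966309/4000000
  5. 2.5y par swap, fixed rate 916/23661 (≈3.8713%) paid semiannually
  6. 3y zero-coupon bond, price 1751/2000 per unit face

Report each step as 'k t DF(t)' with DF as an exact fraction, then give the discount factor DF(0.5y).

1 1/2 4859/5000
2 1 9617/10000
3 3/2 9513/10000
4 2 939/1000
5 5/2 2271/2500
6 3 1751/2000
DF(0.5y) = 4859/5000 ≈ 0.971800

step 1 [0.5y] zero: DF = P = 4859/5000 ≈ 0.971800
step 2 [1y] swap r/2=383/19335: DF=(1 − 383/19335·(0.971800))/(1+383/19335) = 9617/10000 ≈ 0.961700
step 3 [1.5y] bond c/2=1/25: DF=(266673/250000 − 1/25·(0.971800+0.961700))/(1+1/25) = 9513/10000 ≈ 0.951300
step 4 [2y] bond c/2=11/800: DF=(3966309/4000000 − 11/800·(0.971800+0.961700+0.951300))/(1+11/800) = 939/1000 ≈ 0.939000
step 5 [2.5y] swap r/2=458/23661: DF=(1 − 458/23661·(0.971800+0.961700+0.951300+0.939000))/(1+458/23661) = 2271/2500 ≈ 0.908400
step 6 [3y] zero: DF = P = 1751/2000 ≈ 0.875500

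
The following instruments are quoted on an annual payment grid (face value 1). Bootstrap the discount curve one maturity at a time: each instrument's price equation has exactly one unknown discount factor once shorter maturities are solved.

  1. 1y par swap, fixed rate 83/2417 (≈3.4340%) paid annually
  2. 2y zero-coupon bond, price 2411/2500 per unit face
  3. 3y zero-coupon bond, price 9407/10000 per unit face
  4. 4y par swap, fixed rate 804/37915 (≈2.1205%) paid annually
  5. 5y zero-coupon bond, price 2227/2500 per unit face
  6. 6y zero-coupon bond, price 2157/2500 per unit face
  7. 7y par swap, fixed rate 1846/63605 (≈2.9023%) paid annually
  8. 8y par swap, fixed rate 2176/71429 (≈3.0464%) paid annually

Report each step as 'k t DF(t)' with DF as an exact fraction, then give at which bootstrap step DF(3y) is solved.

step 1 [1y] swap r/1=83/2417: DF=(1 − 83/2417·(0))/(1+83/2417) = 2417/2500 ≈ 0.966800
step 2 [2y] zero: DF = P = 2411/2500 ≈ 0.964400
step 3 [3y] zero: DF = P = 9407/10000 ≈ 0.940700
step 4 [4y] swap r/1=804/37915: DF=(1 − 804/37915·(0.966800+0.964400+0.940700))/(1+804/37915) = 2299/2500 ≈ 0.919600
step 5 [5y] zero: DF = P = 2227/2500 ≈ 0.890800
step 6 [6y] zero: DF = P = 2157/2500 ≈ 0.862800
step 7 [7y] swap r/1=1846/63605: DF=(1 − 1846/63605·(0.966800+0.964400+0.940700+0.919600+0.890800+0.862800))/(1+1846/63605) = 4077/5000 ≈ 0.815400
step 8 [8y] swap r/1=2176/71429: DF=(1 − 2176/71429·(0.966800+0.964400+0.940700+0.919600+0.890800+0.862800+0.815400))/(1+2176/71429) = 489/625 ≈ 0.782400

1 1 2417/2500
2 2 2411/2500
3 3 9407/10000
4 4 2299/2500
5 5 2227/2500
6 6 2157/2500
7 7 4077/5000
8 8 489/625
DF(3y) is solved at step 3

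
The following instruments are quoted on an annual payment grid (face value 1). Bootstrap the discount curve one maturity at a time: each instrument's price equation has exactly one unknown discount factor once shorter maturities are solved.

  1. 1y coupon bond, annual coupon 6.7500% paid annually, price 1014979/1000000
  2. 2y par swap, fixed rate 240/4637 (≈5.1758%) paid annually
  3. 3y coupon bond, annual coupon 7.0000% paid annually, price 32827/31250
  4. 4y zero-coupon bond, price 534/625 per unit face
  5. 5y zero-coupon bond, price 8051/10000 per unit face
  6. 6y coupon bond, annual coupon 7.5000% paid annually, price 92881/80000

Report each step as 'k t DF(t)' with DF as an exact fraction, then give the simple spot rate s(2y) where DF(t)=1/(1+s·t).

1 1 2377/2500
2 2 113/125
3 3 2151/2500
4 4 534/625
5 5 8051/10000
6 6 1937/2500
s(2y) = (1/(113/125) − 1)/(2) = 6/113 ≈ 5.3097%

step 1 [1y] bond c/1=27/400: DF=(1014979/1000000 − 27/400·(0))/(1+27/400) = 2377/2500 ≈ 0.950800
step 2 [2y] swap r/1=240/4637: DF=(1 − 240/4637·(0.950800))/(1+240/4637) = 113/125 ≈ 0.904000
step 3 [3y] bond c/1=7/100: DF=(32827/31250 − 7/100·(0.950800+0.904000))/(1+7/100) = 2151/2500 ≈ 0.860400
step 4 [4y] zero: DF = P = 534/625 ≈ 0.854400
step 5 [5y] zero: DF = P = 8051/10000 ≈ 0.805100
step 6 [6y] bond c/1=3/40: DF=(92881/80000 − 3/40·(0.950800+0.904000+0.860400+0.854400+0.805100))/(1+3/40) = 1937/2500 ≈ 0.774800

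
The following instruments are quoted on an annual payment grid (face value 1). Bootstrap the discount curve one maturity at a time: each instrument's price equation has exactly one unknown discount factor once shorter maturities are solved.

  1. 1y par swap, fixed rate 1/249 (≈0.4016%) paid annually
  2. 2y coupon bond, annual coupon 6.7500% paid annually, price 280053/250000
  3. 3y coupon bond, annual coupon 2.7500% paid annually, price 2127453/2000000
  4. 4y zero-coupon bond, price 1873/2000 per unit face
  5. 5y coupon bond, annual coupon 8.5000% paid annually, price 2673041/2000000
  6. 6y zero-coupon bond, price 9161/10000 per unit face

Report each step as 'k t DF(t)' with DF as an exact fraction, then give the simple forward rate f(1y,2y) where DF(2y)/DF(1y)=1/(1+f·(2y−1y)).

step 1 [1y] swap r/1=1/249: DF=(1 − 1/249·(0))/(1+1/249) = 249/250 ≈ 0.996000
step 2 [2y] bond c/1=27/400: DF=(280053/250000 − 27/400·(0.996000))/(1+27/400) = 1233/1250 ≈ 0.986400
step 3 [3y] bond c/1=11/400: DF=(2127453/2000000 − 11/400·(0.996000+0.986400))/(1+11/400) = 4911/5000 ≈ 0.982200
step 4 [4y] zero: DF = P = 1873/2000 ≈ 0.936500
step 5 [5y] bond c/1=17/200: DF=(2673041/2000000 − 17/200·(0.996000+0.986400+0.982200+0.936500))/(1+17/200) = 4631/5000 ≈ 0.926200
step 6 [6y] zero: DF = P = 9161/10000 ≈ 0.916100

1 1 249/250
2 2 1233/1250
3 3 4911/5000
4 4 1873/2000
5 5 4631/5000
6 6 9161/10000
f(1y,2y) = ((249/250)/(1233/1250) − 1)/(1) = 4/411 ≈ 0.9732%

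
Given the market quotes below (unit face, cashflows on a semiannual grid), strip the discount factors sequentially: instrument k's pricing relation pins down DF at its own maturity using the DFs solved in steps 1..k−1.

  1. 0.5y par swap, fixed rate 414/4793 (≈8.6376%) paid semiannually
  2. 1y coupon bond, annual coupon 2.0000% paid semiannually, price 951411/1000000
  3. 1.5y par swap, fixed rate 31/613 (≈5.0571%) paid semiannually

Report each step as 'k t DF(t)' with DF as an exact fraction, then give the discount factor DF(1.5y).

1 1/2 4793/5000
2 1 373/400
3 3/2 9287/10000
DF(1.5y) = 9287/10000 ≈ 0.928700

step 1 [0.5y] swap r/2=207/4793: DF=(1 − 207/4793·(0))/(1+207/4793) = 4793/5000 ≈ 0.958600
step 2 [1y] bond c/2=1/100: DF=(951411/1000000 − 1/100·(0.958600))/(1+1/100) = 373/400 ≈ 0.932500
step 3 [1.5y] swap r/2=31/1226: DF=(1 − 31/1226·(0.958600+0.932500))/(1+31/1226) = 9287/10000 ≈ 0.928700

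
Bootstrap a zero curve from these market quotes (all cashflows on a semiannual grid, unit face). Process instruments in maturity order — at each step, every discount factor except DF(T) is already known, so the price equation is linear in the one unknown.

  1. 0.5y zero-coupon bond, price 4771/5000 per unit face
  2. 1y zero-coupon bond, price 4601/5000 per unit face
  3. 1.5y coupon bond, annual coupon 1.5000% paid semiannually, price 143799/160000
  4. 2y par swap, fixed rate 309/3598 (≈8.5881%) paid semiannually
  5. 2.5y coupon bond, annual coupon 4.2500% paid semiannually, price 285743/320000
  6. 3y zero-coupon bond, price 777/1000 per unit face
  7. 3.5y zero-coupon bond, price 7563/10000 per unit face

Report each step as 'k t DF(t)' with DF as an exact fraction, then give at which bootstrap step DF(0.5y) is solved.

1 1/2 4771/5000
2 1 4601/5000
3 3/2 8781/10000
4 2 1691/2000
5 5/2 1599/2000
6 3 777/1000
7 7/2 7563/10000
DF(0.5y) is solved at step 1

step 1 [0.5y] zero: DF = P = 4771/5000 ≈ 0.954200
step 2 [1y] zero: DF = P = 4601/5000 ≈ 0.920200
step 3 [1.5y] bond c/2=3/400: DF=(143799/160000 − 3/400·(0.954200+0.920200))/(1+3/400) = 8781/10000 ≈ 0.878100
step 4 [2y] swap r/2=309/7196: DF=(1 − 309/7196·(0.954200+0.920200+0.878100))/(1+309/7196) = 1691/2000 ≈ 0.845500
step 5 [2.5y] bond c/2=17/800: DF=(285743/320000 − 17/800·(0.954200+0.920200+0.878100+0.845500))/(1+17/800) = 1599/2000 ≈ 0.799500
step 6 [3y] zero: DF = P = 777/1000 ≈ 0.777000
step 7 [3.5y] zero: DF = P = 7563/10000 ≈ 0.756300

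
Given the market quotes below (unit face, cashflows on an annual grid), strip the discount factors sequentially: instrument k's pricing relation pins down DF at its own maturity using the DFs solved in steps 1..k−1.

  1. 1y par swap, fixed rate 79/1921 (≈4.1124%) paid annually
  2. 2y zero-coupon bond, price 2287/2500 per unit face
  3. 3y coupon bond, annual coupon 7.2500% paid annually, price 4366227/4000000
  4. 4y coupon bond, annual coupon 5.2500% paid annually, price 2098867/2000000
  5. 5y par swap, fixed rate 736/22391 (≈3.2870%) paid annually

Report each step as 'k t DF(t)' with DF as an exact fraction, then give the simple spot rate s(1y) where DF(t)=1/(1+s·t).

step 1 [1y] swap r/1=79/1921: DF=(1 − 79/1921·(0))/(1+79/1921) = 1921/2000 ≈ 0.960500
step 2 [2y] zero: DF = P = 2287/2500 ≈ 0.914800
step 3 [3y] bond c/1=29/400: DF=(4366227/4000000 − 29/400·(0.960500+0.914800))/(1+29/400) = 891/1000 ≈ 0.891000
step 4 [4y] bond c/1=21/400: DF=(2098867/2000000 − 21/400·(0.960500+0.914800+0.891000))/(1+21/400) = 8591/10000 ≈ 0.859100
step 5 [5y] swap r/1=736/22391: DF=(1 − 736/22391·(0.960500+0.914800+0.891000+0.859100))/(1+736/22391) = 533/625 ≈ 0.852800

1 1 1921/2000
2 2 2287/2500
3 3 891/1000
4 4 8591/10000
5 5 533/625
s(1y) = (1/(1921/2000) − 1)/(1) = 79/1921 ≈ 4.1124%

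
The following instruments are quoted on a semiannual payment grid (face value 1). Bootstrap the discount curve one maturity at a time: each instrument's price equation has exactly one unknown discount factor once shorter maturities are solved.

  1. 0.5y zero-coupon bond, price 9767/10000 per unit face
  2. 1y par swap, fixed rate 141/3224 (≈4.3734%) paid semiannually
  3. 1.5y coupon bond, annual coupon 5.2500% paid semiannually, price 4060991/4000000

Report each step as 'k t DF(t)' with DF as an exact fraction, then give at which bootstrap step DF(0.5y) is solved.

1 1/2 9767/10000
2 1 9577/10000
3 3/2 4699/5000
DF(0.5y) is solved at step 1

step 1 [0.5y] zero: DF = P = 9767/10000 ≈ 0.976700
step 2 [1y] swap r/2=141/6448: DF=(1 − 141/6448·(0.976700))/(1+141/6448) = 9577/10000 ≈ 0.957700
step 3 [1.5y] bond c/2=21/800: DF=(4060991/4000000 − 21/800·(0.976700+0.957700))/(1+21/800) = 4699/5000 ≈ 0.939800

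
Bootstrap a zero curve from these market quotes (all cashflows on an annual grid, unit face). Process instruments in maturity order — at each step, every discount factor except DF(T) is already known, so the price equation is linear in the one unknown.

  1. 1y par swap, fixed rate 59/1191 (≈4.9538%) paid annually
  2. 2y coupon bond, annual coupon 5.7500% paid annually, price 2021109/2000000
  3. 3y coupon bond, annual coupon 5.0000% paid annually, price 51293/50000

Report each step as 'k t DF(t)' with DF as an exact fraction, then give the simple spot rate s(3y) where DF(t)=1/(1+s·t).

step 1 [1y] swap r/1=59/1191: DF=(1 − 59/1191·(0))/(1+59/1191) = 1191/1250 ≈ 0.952800
step 2 [2y] bond c/1=23/400: DF=(2021109/2000000 − 23/400·(0.952800))/(1+23/400) = 4519/5000 ≈ 0.903800
step 3 [3y] bond c/1=1/20: DF=(51293/50000 − 1/20·(0.952800+0.903800))/(1+1/20) = 4443/5000 ≈ 0.888600

1 1 1191/1250
2 2 4519/5000
3 3 4443/5000
s(3y) = (1/(4443/5000) − 1)/(3) = 557/13329 ≈ 4.1789%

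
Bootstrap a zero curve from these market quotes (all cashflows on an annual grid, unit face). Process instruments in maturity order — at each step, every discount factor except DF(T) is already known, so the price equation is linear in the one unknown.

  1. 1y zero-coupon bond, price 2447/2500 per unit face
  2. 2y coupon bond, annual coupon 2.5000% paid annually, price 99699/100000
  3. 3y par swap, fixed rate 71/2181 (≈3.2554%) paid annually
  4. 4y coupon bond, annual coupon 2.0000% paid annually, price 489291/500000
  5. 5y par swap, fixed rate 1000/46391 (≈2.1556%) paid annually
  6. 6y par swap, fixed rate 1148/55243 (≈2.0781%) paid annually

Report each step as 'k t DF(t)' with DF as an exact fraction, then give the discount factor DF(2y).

step 1 [1y] zero: DF = P = 2447/2500 ≈ 0.978800
step 2 [2y] bond c/1=1/40: DF=(99699/100000 − 1/40·(0.978800))/(1+1/40) = 593/625 ≈ 0.948800
step 3 [3y] swap r/1=71/2181: DF=(1 − 71/2181·(0.978800+0.948800))/(1+71/2181) = 9077/10000 ≈ 0.907700
step 4 [4y] bond c/1=1/50: DF=(489291/500000 − 1/50·(0.978800+0.948800+0.907700))/(1+1/50) = 4519/5000 ≈ 0.903800
step 5 [5y] swap r/1=1000/46391: DF=(1 − 1000/46391·(0.978800+0.948800+0.907700+0.903800))/(1+1000/46391) = 9/10 ≈ 0.900000
step 6 [6y] swap r/1=1148/55243: DF=(1 − 1148/55243·(0.978800+0.948800+0.907700+0.903800+0.900000))/(1+1148/55243) = 2213/2500 ≈ 0.885200

1 1 2447/2500
2 2 593/625
3 3 9077/10000
4 4 4519/5000
5 5 9/10
6 6 2213/2500
DF(2y) = 593/625 ≈ 0.948800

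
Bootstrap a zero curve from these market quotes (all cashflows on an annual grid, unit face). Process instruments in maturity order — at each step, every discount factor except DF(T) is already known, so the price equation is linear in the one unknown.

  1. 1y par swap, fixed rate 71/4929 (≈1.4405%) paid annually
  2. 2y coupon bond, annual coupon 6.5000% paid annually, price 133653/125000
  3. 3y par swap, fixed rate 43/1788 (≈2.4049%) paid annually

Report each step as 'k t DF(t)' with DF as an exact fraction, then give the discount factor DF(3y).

1 1 4929/5000
2 2 4719/5000
3 3 582/625
DF(3y) = 582/625 ≈ 0.931200

step 1 [1y] swap r/1=71/4929: DF=(1 − 71/4929·(0))/(1+71/4929) = 4929/5000 ≈ 0.985800
step 2 [2y] bond c/1=13/200: DF=(133653/125000 − 13/200·(0.985800))/(1+13/200) = 4719/5000 ≈ 0.943800
step 3 [3y] swap r/1=43/1788: DF=(1 − 43/1788·(0.985800+0.943800))/(1+43/1788) = 582/625 ≈ 0.931200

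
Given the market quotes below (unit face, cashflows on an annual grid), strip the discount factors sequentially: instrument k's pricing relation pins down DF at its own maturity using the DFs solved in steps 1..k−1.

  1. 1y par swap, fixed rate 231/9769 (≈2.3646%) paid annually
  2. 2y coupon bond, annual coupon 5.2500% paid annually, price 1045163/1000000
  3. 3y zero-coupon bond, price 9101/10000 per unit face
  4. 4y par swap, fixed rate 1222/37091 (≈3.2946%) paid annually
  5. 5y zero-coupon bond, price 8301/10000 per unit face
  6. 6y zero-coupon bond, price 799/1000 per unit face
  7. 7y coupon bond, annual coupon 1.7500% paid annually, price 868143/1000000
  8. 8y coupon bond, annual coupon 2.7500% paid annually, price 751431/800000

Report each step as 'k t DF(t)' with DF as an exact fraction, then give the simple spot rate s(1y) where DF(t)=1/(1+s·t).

1 1 9769/10000
2 2 9443/10000
3 3 9101/10000
4 4 4389/5000
5 5 8301/10000
6 6 799/1000
7 7 3807/5000
8 8 7509/10000
s(1y) = (1/(9769/10000) − 1)/(1) = 231/9769 ≈ 2.3646%

step 1 [1y] swap r/1=231/9769: DF=(1 − 231/9769·(0))/(1+231/9769) = 9769/10000 ≈ 0.976900
step 2 [2y] bond c/1=21/400: DF=(1045163/1000000 − 21/400·(0.976900))/(1+21/400) = 9443/10000 ≈ 0.944300
step 3 [3y] zero: DF = P = 9101/10000 ≈ 0.910100
step 4 [4y] swap r/1=1222/37091: DF=(1 − 1222/37091·(0.976900+0.944300+0.910100))/(1+1222/37091) = 4389/5000 ≈ 0.877800
step 5 [5y] zero: DF = P = 8301/10000 ≈ 0.830100
step 6 [6y] zero: DF = P = 799/1000 ≈ 0.799000
step 7 [7y] bond c/1=7/400: DF=(868143/1000000 − 7/400·(0.976900+0.944300+0.910100+0.877800+0.830100+0.799000))/(1+7/400) = 3807/5000 ≈ 0.761400
step 8 [8y] bond c/1=11/400: DF=(751431/800000 − 11/400·(0.976900+0.944300+0.910100+0.877800+0.830100+0.799000+0.761400))/(1+11/400) = 7509/10000 ≈ 0.750900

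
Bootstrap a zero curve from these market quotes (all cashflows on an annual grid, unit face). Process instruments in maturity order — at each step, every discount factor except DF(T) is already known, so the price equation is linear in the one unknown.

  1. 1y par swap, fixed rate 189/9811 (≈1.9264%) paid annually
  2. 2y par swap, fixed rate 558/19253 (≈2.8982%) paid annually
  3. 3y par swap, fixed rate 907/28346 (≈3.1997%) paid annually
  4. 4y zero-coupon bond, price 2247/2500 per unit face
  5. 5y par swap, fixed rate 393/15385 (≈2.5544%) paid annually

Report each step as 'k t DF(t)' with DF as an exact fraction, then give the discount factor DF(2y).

step 1 [1y] swap r/1=189/9811: DF=(1 − 189/9811·(0))/(1+189/9811) = 9811/10000 ≈ 0.981100
step 2 [2y] swap r/1=558/19253: DF=(1 − 558/19253·(0.981100))/(1+558/19253) = 4721/5000 ≈ 0.944200
step 3 [3y] swap r/1=907/28346: DF=(1 − 907/28346·(0.981100+0.944200))/(1+907/28346) = 9093/10000 ≈ 0.909300
step 4 [4y] zero: DF = P = 2247/2500 ≈ 0.898800
step 5 [5y] swap r/1=393/15385: DF=(1 − 393/15385·(0.981100+0.944200+0.909300+0.898800))/(1+393/15385) = 8821/10000 ≈ 0.882100

1 1 9811/10000
2 2 4721/5000
3 3 9093/10000
4 4 2247/2500
5 5 8821/10000
DF(2y) = 4721/5000 ≈ 0.944200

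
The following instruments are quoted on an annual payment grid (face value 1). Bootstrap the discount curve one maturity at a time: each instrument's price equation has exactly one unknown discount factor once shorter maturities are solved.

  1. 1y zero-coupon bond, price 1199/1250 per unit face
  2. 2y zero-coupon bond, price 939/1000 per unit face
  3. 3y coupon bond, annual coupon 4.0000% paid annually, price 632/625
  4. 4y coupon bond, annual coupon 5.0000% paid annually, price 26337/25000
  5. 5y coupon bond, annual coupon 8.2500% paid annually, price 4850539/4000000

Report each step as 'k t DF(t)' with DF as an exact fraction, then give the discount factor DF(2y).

1 1 1199/1250
2 2 939/1000
3 3 8993/10000
4 4 8701/10000
5 5 8407/10000
DF(2y) = 939/1000 ≈ 0.939000

step 1 [1y] zero: DF = P = 1199/1250 ≈ 0.959200
step 2 [2y] zero: DF = P = 939/1000 ≈ 0.939000
step 3 [3y] bond c/1=1/25: DF=(632/625 − 1/25·(0.959200+0.939000))/(1+1/25) = 8993/10000 ≈ 0.899300
step 4 [4y] bond c/1=1/20: DF=(26337/25000 − 1/20·(0.959200+0.939000+0.899300))/(1+1/20) = 8701/10000 ≈ 0.870100
step 5 [5y] bond c/1=33/400: DF=(4850539/4000000 − 33/400·(0.959200+0.939000+0.899300+0.870100))/(1+33/400) = 8407/10000 ≈ 0.840700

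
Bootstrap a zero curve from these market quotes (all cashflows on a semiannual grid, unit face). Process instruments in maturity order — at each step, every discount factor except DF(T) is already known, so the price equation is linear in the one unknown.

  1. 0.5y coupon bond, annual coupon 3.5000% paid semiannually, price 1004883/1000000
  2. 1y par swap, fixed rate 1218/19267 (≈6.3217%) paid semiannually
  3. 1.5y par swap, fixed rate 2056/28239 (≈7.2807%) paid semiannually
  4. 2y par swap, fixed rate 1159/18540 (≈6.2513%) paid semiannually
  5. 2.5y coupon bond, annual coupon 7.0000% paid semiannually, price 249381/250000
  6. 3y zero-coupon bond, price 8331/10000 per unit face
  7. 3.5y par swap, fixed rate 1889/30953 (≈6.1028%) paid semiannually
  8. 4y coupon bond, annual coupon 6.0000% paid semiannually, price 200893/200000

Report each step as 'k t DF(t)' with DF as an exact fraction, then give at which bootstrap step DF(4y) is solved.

1 1/2 2469/2500
2 1 9391/10000
3 3/2 2243/2500
4 2 8841/10000
5 5/2 524/625
6 3 8331/10000
7 7/2 8111/10000
8 4 7949/10000
DF(4y) is solved at step 8

step 1 [0.5y] bond c/2=7/400: DF=(1004883/1000000 − 7/400·(0))/(1+7/400) = 2469/2500 ≈ 0.987600
step 2 [1y] swap r/2=609/19267: DF=(1 − 609/19267·(0.987600))/(1+609/19267) = 9391/10000 ≈ 0.939100
step 3 [1.5y] swap r/2=1028/28239: DF=(1 − 1028/28239·(0.987600+0.939100))/(1+1028/28239) = 2243/2500 ≈ 0.897200
step 4 [2y] swap r/2=1159/37080: DF=(1 − 1159/37080·(0.987600+0.939100+0.897200))/(1+1159/37080) = 8841/10000 ≈ 0.884100
step 5 [2.5y] bond c/2=7/200: DF=(249381/250000 − 7/200·(0.987600+0.939100+0.897200+0.884100))/(1+7/200) = 524/625 ≈ 0.838400
step 6 [3y] zero: DF = P = 8331/10000 ≈ 0.833100
step 7 [3.5y] swap r/2=1889/61906: DF=(1 − 1889/61906·(0.987600+0.939100+0.897200+0.884100+0.838400+0.833100))/(1+1889/61906) = 8111/10000 ≈ 0.811100
step 8 [4y] bond c/2=3/100: DF=(200893/200000 − 3/100·(0.987600+0.939100+0.897200+0.884100+0.838400+0.833100+0.811100))/(1+3/100) = 7949/10000 ≈ 0.794900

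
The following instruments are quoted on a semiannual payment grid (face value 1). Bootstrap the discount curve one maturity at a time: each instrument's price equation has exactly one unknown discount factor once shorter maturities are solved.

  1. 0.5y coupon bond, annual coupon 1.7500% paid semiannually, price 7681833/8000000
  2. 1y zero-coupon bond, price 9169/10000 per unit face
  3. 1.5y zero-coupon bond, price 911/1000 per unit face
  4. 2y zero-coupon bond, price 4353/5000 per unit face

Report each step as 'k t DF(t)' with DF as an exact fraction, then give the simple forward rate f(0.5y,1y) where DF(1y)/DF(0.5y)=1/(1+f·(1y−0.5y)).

1 1/2 9519/10000
2 1 9169/10000
3 3/2 911/1000
4 2 4353/5000
f(0.5y,1y) = ((9519/10000)/(9169/10000) − 1)/(1/2) = 700/9169 ≈ 7.6344%

step 1 [0.5y] bond c/2=7/800: DF=(7681833/8000000 − 7/800·(0))/(1+7/800) = 9519/10000 ≈ 0.951900
step 2 [1y] zero: DF = P = 9169/10000 ≈ 0.916900
step 3 [1.5y] zero: DF = P = 911/1000 ≈ 0.911000
step 4 [2y] zero: DF = P = 4353/5000 ≈ 0.870600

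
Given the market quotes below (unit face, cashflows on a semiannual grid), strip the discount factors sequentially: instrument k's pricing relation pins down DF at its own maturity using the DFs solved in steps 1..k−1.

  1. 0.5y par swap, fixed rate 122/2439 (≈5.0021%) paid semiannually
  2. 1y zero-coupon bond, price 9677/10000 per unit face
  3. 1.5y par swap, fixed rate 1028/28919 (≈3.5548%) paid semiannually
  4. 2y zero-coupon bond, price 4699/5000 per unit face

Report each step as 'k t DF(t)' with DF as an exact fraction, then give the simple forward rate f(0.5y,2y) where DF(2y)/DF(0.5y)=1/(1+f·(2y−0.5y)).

1 1/2 2439/2500
2 1 9677/10000
3 3/2 4743/5000
4 2 4699/5000
f(0.5y,2y) = ((2439/2500)/(4699/5000) − 1)/(3/2) = 358/14097 ≈ 2.5395%

step 1 [0.5y] swap r/2=61/2439: DF=(1 − 61/2439·(0))/(1+61/2439) = 2439/2500 ≈ 0.975600
step 2 [1y] zero: DF = P = 9677/10000 ≈ 0.967700
step 3 [1.5y] swap r/2=514/28919: DF=(1 − 514/28919·(0.975600+0.967700))/(1+514/28919) = 4743/5000 ≈ 0.948600
step 4 [2y] zero: DF = P = 4699/5000 ≈ 0.939800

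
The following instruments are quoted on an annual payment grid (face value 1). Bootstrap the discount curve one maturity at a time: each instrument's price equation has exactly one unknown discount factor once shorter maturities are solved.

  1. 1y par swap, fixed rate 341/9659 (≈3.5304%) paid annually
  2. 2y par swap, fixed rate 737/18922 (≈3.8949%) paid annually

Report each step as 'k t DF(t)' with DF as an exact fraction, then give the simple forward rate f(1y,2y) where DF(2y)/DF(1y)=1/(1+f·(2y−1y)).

1 1 9659/10000
2 2 9263/10000
f(1y,2y) = ((9659/10000)/(9263/10000) − 1)/(1) = 396/9263 ≈ 4.2751%

step 1 [1y] swap r/1=341/9659: DF=(1 − 341/9659·(0))/(1+341/9659) = 9659/10000 ≈ 0.965900
step 2 [2y] swap r/1=737/18922: DF=(1 − 737/18922·(0.965900))/(1+737/18922) = 9263/10000 ≈ 0.926300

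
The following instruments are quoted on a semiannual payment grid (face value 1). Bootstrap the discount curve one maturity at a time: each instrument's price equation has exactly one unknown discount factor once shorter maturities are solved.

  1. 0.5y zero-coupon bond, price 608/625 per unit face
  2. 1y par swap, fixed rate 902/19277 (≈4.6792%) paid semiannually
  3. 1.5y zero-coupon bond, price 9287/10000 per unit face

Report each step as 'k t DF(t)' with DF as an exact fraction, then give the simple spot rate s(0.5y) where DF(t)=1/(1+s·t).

1 1/2 608/625
2 1 9549/10000
3 3/2 9287/10000
s(0.5y) = (1/(608/625) − 1)/(1/2) = 17/304 ≈ 5.5921%

step 1 [0.5y] zero: DF = P = 608/625 ≈ 0.972800
step 2 [1y] swap r/2=451/19277: DF=(1 − 451/19277·(0.972800))/(1+451/19277) = 9549/10000 ≈ 0.954900
step 3 [1.5y] zero: DF = P = 9287/10000 ≈ 0.928700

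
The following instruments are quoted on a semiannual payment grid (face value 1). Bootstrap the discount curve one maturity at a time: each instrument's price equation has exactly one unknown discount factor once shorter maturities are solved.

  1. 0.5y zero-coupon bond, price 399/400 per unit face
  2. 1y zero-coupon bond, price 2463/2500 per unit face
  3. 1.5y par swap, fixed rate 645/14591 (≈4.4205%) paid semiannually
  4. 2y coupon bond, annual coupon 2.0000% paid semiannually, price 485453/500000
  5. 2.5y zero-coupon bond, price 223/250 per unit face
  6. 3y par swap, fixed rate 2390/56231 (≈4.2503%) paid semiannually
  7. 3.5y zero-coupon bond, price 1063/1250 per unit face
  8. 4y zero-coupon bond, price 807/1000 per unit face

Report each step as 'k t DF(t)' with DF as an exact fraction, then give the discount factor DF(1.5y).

step 1 [0.5y] zero: DF = P = 399/400 ≈ 0.997500
step 2 [1y] zero: DF = P = 2463/2500 ≈ 0.985200
step 3 [1.5y] swap r/2=645/29182: DF=(1 − 645/29182·(0.997500+0.985200))/(1+645/29182) = 1871/2000 ≈ 0.935500
step 4 [2y] bond c/2=1/100: DF=(485453/500000 − 1/100·(0.997500+0.985200+0.935500))/(1+1/100) = 2331/2500 ≈ 0.932400
step 5 [2.5y] zero: DF = P = 223/250 ≈ 0.892000
step 6 [3y] swap r/2=1195/56231: DF=(1 − 1195/56231·(0.997500+0.985200+0.935500+0.932400+0.892000))/(1+1195/56231) = 1761/2000 ≈ 0.880500
step 7 [3.5y] zero: DF = P = 1063/1250 ≈ 0.850400
step 8 [4y] zero: DF = P = 807/1000 ≈ 0.807000

1 1/2 399/400
2 1 2463/2500
3 3/2 1871/2000
4 2 2331/2500
5 5/2 223/250
6 3 1761/2000
7 7/2 1063/1250
8 4 807/1000
DF(1.5y) = 1871/2000 ≈ 0.935500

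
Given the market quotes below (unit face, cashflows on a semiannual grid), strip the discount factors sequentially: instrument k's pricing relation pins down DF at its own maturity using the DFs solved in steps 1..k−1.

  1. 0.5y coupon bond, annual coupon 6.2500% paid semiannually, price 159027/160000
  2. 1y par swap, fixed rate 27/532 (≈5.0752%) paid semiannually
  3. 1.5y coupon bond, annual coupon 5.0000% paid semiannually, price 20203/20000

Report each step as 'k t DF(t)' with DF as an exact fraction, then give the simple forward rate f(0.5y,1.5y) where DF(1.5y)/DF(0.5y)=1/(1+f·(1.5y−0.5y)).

step 1 [0.5y] bond c/2=1/32: DF=(159027/160000 − 1/32·(0))/(1+1/32) = 4819/5000 ≈ 0.963800
step 2 [1y] swap r/2=27/1064: DF=(1 − 27/1064·(0.963800))/(1+27/1064) = 4757/5000 ≈ 0.951400
step 3 [1.5y] bond c/2=1/40: DF=(20203/20000 − 1/40·(0.963800+0.951400))/(1+1/40) = 2347/2500 ≈ 0.938800

1 1/2 4819/5000
2 1 4757/5000
3 3/2 2347/2500
f(0.5y,1.5y) = ((4819/5000)/(2347/2500) − 1)/(1) = 125/4694 ≈ 2.6630%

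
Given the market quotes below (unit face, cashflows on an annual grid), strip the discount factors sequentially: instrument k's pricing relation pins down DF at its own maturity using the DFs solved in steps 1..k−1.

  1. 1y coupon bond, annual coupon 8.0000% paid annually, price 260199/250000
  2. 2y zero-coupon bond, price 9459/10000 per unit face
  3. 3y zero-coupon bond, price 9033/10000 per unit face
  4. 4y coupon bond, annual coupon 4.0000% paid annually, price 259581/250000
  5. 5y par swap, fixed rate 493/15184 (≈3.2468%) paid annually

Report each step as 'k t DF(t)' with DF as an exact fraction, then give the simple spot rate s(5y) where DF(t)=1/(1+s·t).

step 1 [1y] bond c/1=2/25: DF=(260199/250000 − 2/25·(0))/(1+2/25) = 9637/10000 ≈ 0.963700
step 2 [2y] zero: DF = P = 9459/10000 ≈ 0.945900
step 3 [3y] zero: DF = P = 9033/10000 ≈ 0.903300
step 4 [4y] bond c/1=1/25: DF=(259581/250000 − 1/25·(0.963700+0.945900+0.903300))/(1+1/25) = 4451/5000 ≈ 0.890200
step 5 [5y] swap r/1=493/15184: DF=(1 − 493/15184·(0.963700+0.945900+0.903300+0.890200))/(1+493/15184) = 8521/10000 ≈ 0.852100

1 1 9637/10000
2 2 9459/10000
3 3 9033/10000
4 4 4451/5000
5 5 8521/10000
s(5y) = (1/(8521/10000) − 1)/(5) = 1479/42605 ≈ 3.4714%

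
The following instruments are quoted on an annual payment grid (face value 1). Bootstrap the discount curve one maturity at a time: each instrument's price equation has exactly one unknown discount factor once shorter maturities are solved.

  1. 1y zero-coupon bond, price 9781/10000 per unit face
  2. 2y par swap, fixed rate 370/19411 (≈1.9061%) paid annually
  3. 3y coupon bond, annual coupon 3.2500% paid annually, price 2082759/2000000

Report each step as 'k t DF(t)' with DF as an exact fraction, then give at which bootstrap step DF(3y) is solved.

1 1 9781/10000
2 2 963/1000
3 3 379/400
DF(3y) is solved at step 3

step 1 [1y] zero: DF = P = 9781/10000 ≈ 0.978100
step 2 [2y] swap r/1=370/19411: DF=(1 − 370/19411·(0.978100))/(1+370/19411) = 963/1000 ≈ 0.963000
step 3 [3y] bond c/1=13/400: DF=(2082759/2000000 − 13/400·(0.978100+0.963000))/(1+13/400) = 379/400 ≈ 0.947500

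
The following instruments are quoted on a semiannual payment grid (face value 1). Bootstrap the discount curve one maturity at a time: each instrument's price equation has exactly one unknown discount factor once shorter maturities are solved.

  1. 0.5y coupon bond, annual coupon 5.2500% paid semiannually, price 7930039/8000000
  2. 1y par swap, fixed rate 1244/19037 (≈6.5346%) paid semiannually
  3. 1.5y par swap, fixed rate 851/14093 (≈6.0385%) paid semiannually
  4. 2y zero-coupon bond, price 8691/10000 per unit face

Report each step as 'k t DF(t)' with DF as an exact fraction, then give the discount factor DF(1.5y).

1 1/2 9659/10000
2 1 4689/5000
3 3/2 9149/10000
4 2 8691/10000
DF(1.5y) = 9149/10000 ≈ 0.914900

step 1 [0.5y] bond c/2=21/800: DF=(7930039/8000000 − 21/800·(0))/(1+21/800) = 9659/10000 ≈ 0.965900
step 2 [1y] swap r/2=622/19037: DF=(1 − 622/19037·(0.965900))/(1+622/19037) = 4689/5000 ≈ 0.937800
step 3 [1.5y] swap r/2=851/28186: DF=(1 − 851/28186·(0.965900+0.937800))/(1+851/28186) = 9149/10000 ≈ 0.914900
step 4 [2y] zero: DF = P = 8691/10000 ≈ 0.869100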